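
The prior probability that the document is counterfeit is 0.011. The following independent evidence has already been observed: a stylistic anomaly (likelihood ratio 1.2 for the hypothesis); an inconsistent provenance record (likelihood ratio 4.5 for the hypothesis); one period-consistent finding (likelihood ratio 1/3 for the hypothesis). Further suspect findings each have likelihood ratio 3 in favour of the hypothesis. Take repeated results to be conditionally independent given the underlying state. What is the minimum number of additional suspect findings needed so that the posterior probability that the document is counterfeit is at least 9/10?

6

Prior odds = 0.011/0.989 = 11/989.
Combined Bayes factor of the evidence already in hand = 1.2 × 4.5 × (1/3) = 1.8.
Odds after that evidence = (11/989) × 1.8 = 99/4945.
Target odds = 0.9/0.1 = 9.
Need 3ⁿ ≥ 9 ÷ (99/4945) = 4945/11.
3⁵ = 243 falls short of 4945/11 but 3⁶ = 729 reaches it, so n = 6.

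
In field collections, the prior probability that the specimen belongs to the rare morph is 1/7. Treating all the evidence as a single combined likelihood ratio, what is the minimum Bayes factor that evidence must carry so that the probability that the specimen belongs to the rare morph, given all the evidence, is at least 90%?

54

Prior odds = (1/7)/(6/7) = 1/6.
Target odds = 0.9/0.1 = 9.
Required Bayes factor = 9 ÷ (1/6) = 54.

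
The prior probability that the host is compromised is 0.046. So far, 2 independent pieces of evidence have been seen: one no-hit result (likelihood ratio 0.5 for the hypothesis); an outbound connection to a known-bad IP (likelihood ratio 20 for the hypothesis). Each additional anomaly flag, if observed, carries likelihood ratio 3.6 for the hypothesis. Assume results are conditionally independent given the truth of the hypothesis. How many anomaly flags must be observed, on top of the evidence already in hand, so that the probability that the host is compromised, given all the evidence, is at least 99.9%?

6

Prior odds = 0.046/0.954 = 23/477.
Combined Bayes factor of the evidence already in hand = 0.5 × 20 = 10.
Odds after that evidence = (23/477) × 10 = 230/477.
Target odds = 0.999/0.001 = 999.
Need 3.6ⁿ ≥ 999 ÷ (230/477) = 476523/230.
3.6⁵ = 604.66176 falls short of 476523/230 but 3.6⁶ = 34012224/15625 reaches it, so n = 6.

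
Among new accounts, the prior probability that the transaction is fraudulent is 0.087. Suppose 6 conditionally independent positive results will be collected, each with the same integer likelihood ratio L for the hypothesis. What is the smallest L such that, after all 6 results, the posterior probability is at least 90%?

3

Prior odds = 0.087/0.913 = 87/913.
Target odds = 0.9/0.1 = 9.
Need L⁶ ≥ 9 ÷ (87/913) = 2739/29.
2⁶ = 64 < 2739/29 ≤ 729 = 3⁶, so L = 3.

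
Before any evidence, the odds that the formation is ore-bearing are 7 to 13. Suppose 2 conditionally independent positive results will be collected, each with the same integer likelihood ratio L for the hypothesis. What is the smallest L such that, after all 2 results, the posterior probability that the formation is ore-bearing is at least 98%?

10

Prior odds = 7/13.
Target odds = 0.98/0.02 = 49.
Need L² ≥ 49 ÷ (7/13) = 91.
9² = 81 < 91 ≤ 100 = 10², so L = 10.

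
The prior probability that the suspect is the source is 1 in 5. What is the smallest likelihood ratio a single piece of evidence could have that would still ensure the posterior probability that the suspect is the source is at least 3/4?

12

Prior odds = 0.2/0.8 = 0.25.
Target odds = 0.75/0.25 = 3.
Required Bayes factor = 3 ÷ 0.25 = 12.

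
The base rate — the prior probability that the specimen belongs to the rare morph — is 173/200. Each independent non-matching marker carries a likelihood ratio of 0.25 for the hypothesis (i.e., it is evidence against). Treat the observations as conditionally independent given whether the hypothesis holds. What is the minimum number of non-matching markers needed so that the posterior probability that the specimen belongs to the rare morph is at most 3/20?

Prior odds = 0.865/0.135 = 173/27.
Likelihood ratio per non-matching marker = 0.25.
Target posterior odds = 0.15/0.85 = 3/17.
Require 0.25ⁿ ≤ 3/17 ÷ (173/27) = 81/2941.
0.25² = 0.0625 is still above 81/2941 but 0.25³ = 0.015625 is at or below it, so n = 3.

3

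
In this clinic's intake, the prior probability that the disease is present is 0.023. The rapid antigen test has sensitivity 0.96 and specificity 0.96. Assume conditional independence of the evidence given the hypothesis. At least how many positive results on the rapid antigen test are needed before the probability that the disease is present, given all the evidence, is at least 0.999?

4

Prior odds: 0.023 ÷ 0.977 = 23/977.
False-positive rate = 1 − 0.96 = 0.04; likelihood ratio of a positive = 0.96/0.04 = 24.
Target odds: 0.999 ÷ 0.001 = 999.
Need (23/977) × 24ⁿ ≥ 999, i.e. 24ⁿ ≥ 976023/23.
24³ = 13824 falls short of 976023/23 but 24⁴ = 331776 reaches it, so n = 4.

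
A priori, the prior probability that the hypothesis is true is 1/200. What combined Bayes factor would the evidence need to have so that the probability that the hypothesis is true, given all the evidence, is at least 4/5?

Prior odds = 0.005/0.995 = 1/199.
Target odds = 0.8/0.2 = 4.
Required Bayes factor = 4 ÷ (1/199) = 796.

796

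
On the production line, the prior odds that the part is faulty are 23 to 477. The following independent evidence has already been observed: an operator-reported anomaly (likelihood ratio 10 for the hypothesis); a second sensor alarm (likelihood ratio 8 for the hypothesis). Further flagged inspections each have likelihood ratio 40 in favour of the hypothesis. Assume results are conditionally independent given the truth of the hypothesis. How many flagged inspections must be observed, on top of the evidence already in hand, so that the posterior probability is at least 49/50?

Prior odds = 23/477.
Combined Bayes factor of the evidence already in hand = 10 × 8 = 80.
Odds after that evidence = (23/477) × 80 = 1840/477.
Target odds = 0.98/0.02 = 49.
Need 40ⁿ ≥ 49 ÷ (1840/477) = 23373/1840.
40¹ = 40, which meets the required 23373/1840; so n = 1.

1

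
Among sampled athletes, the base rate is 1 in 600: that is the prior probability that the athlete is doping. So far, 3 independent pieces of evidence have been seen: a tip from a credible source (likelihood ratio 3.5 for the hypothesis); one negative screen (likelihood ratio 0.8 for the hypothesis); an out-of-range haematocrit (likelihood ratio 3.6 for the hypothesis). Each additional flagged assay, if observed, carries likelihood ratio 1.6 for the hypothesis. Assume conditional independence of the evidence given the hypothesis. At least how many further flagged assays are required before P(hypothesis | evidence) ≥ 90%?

Prior odds = (1/600)/(599/600) = 1/599.
Combined Bayes factor of the evidence already in hand = 3.5 × 0.8 × 3.6 = 10.08.
Odds after that evidence = (1/599) × 10.08 = 252/14975.
Target odds = 0.9/0.1 = 9.
Need 1.6ⁿ ≥ 9 ÷ (252/14975) = 14975/28.
1.6¹³ ≈450.36 falls short of 14975/28 but 1.6¹⁴ ≈720.576 reaches it, so n = 14.

14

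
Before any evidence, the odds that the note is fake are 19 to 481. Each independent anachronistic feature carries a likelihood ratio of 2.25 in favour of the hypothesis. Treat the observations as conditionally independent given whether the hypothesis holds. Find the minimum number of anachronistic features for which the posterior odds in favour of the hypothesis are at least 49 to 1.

Prior odds = 19/481.
Likelihood ratio per anachronistic feature = 2.25.
Target odds = 49.
Need (19/481) × 2.25ⁿ ≥ 49, i.e. 2.25ⁿ ≥ 23569/19.
2.25⁸ = 43046721/65536 falls short of 23569/19 but 2.25⁹ = 387420489/262144 reaches it, so n = 9.

9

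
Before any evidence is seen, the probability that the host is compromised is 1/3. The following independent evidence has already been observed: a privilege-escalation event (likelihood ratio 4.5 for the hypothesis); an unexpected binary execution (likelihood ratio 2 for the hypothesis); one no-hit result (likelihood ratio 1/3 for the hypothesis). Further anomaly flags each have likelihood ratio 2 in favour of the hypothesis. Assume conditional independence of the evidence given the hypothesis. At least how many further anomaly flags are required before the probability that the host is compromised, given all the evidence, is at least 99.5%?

8

Prior odds = (1/3)/(2/3) = 0.5.
Combined Bayes factor of the evidence already in hand = 4.5 × 2 × (1/3) = 3.
Odds after that evidence = 0.5 × 3 = 1.5.
Target odds = 0.995/0.005 = 199.
Need 2ⁿ ≥ 199 ÷ 1.5 = 398/3.
2⁷ = 128 falls short of 398/3 but 2⁸ = 256 reaches it, so n = 8.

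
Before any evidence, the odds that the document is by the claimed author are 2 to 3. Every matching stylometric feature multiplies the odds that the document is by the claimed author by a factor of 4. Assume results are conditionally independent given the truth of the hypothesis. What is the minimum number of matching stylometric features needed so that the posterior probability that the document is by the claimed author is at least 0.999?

Prior odds = 2/3.
Likelihood ratio per matching stylometric feature = 4.
Target odds: 0.999 ÷ 0.001 = 999.
Need (2/3) × 4ⁿ ≥ 999, i.e. 4ⁿ ≥ 1498.5.
4⁵ = 1024 falls short of 1498.5 but 4⁶ = 4096 reaches it, so n = 6.

6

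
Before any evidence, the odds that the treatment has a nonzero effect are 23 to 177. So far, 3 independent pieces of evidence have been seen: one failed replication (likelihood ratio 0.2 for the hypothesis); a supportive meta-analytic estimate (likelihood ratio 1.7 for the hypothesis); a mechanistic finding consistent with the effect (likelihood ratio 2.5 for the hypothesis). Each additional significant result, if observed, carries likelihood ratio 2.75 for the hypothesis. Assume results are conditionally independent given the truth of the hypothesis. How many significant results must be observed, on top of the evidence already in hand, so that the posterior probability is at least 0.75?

Prior odds = 23/177.
Combined Bayes factor of the evidence already in hand = 0.2 × 1.7 × 2.5 = 0.85.
Odds after that evidence = (23/177) × 0.85 = 391/3540.
Target odds = 0.75/0.25 = 3.
Need 2.75ⁿ ≥ 3 ÷ (391/3540) = 10620/391.
2.75³ = 20.796875 falls short of 10620/391 but 2.75⁴ = 57.19140625 reaches it, so n = 4.

4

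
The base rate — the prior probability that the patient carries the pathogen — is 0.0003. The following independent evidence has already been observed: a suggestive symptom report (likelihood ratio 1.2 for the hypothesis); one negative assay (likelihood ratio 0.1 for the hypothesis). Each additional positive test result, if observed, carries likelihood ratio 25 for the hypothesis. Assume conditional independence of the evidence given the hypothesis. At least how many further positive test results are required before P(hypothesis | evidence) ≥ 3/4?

Prior odds = 0.0003/0.9997 = 3/9997.
Combined Bayes factor of the evidence already in hand = 1.2 × 0.1 = 0.12.
Odds after that evidence = (3/9997) × 0.12 = 9/249925.
Target odds = 0.75/0.25 = 3.
Need 25ⁿ ≥ 3 ÷ (9/249925) = 249925/3.
25³ = 15625 falls short of 249925/3 but 25⁴ = 390625 reaches it, so n = 4.

4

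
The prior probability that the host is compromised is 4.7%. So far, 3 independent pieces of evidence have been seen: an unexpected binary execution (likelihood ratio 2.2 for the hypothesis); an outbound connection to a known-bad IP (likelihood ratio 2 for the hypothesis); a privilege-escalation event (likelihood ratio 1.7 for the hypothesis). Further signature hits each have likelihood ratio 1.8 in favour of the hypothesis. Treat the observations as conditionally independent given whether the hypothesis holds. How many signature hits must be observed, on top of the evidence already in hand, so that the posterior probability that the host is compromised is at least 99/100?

10

Prior odds = 0.047/0.953 = 47/953.
Combined Bayes factor of the evidence already in hand = 2.2 × 2 × 1.7 = 7.48.
Odds after that evidence = (47/953) × 7.48 = 8789/23825.
Target odds = 0.99/0.01 = 99.
Need 1.8ⁿ ≥ 99 ÷ (8789/23825) = 214425/799.
1.8⁹ = 387420489/1953125 falls short of 214425/799 but 1.8¹⁰ ≈357.047 reaches it, so n = 10.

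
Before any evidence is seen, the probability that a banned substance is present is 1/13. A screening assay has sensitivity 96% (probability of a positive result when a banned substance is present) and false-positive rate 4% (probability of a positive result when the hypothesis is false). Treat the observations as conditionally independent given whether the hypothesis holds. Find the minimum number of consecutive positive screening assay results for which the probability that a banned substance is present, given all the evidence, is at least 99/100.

3

Prior odds = (1/13)/(12/13) = 1/12.
Likelihood ratio of a positive result = 0.96/0.04 = 24.
Target posterior odds = 0.99/0.01 = 99.
Require 24ⁿ ≥ 99 ÷ (1/12) = 1188.
24² = 576 falls short of 1188 but 24³ = 13824 reaches it, so n = 3.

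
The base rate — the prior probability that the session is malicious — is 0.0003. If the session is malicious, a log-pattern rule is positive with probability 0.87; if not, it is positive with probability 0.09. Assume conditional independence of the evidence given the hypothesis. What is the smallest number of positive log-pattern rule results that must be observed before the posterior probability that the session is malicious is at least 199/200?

6

Prior odds: 0.0003 ÷ 0.9997 = 3/9997.
Likelihood ratio of a positive = 0.87/0.09 = 29/3.
Target posterior odds = 0.995/0.005 = 199.
Need (3/9997) × (29/3)ⁿ ≥ 199, i.e. (29/3)ⁿ ≥ 1989403/3.
(29/3)⁵ = 20511149/243 falls short of 1989403/3 but (29/3)⁶ = 594823321/729 reaches it, so n = 6.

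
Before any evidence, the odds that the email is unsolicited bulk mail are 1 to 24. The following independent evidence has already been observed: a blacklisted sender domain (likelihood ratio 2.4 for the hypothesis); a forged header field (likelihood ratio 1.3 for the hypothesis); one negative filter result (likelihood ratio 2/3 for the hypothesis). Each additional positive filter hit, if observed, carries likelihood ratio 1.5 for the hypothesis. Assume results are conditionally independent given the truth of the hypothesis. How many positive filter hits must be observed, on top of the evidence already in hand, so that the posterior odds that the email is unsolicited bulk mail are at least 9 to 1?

Prior odds = 1/24.
Combined Bayes factor of the evidence already in hand = 2.4 × 1.3 × (2/3) = 2.08.
Odds after that evidence = (1/24) × 2.08 = 13/150.
Target odds = 9.
Need 1.5ⁿ ≥ 9 ÷ (13/150) = 1350/13.
1.5¹¹ = 177147/2048 falls short of 1350/13 but 1.5¹² = 531441/4096 reaches it, so n = 12.

12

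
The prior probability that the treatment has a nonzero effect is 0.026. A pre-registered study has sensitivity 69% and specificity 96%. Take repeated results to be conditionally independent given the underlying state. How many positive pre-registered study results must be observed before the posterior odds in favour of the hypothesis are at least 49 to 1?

Prior odds: 0.026 ÷ 0.974 = 13/487.
False-positive rate = 1 − 0.96 = 0.04; likelihood ratio of a positive = 0.69/0.04 = 17.25.
Target odds = 49.
Require 17.25ⁿ ≥ 49 ÷ (13/487) = 23863/13.
17.25² = 297.5625 falls short of 23863/13 but 17.25³ = 5132.953125 reaches it, so n = 3.

3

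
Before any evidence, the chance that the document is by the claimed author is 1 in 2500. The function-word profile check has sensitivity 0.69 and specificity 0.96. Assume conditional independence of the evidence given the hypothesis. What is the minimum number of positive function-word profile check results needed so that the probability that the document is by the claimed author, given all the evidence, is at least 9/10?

Prior odds: 0.0004 ÷ 0.9996 = 1/2499.
False-positive rate = 1 − 0.96 = 0.04; likelihood ratio of a positive = 0.69/0.04 = 17.25.
Target posterior odds = 0.9/0.1 = 9.
Require 17.25ⁿ ≥ 9 ÷ (1/2499) = 22491.
17.25³ = 5132.953125 falls short of 22491 but 17.25⁴ = 22667121/256 reaches it, so n = 4.

4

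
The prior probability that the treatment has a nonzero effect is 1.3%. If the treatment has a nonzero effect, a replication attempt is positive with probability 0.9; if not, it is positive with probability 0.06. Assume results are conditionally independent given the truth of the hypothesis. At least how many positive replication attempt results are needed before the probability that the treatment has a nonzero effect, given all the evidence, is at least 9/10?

Prior odds = 0.013/0.987 = 13/987.
Likelihood ratio of a positive = 0.9/0.06 = 15.
Target odds: 0.9 ÷ 0.1 = 9.
Require 15ⁿ ≥ 9 ÷ (13/987) = 8883/13.
15² = 225 falls short of 8883/13 but 15³ = 3375 reaches it, so n = 3.

3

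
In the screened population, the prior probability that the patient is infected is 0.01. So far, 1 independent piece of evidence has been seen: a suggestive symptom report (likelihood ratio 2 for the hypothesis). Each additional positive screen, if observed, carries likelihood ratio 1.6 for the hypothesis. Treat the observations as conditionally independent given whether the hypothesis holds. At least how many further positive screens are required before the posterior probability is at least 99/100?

Prior odds = 0.01/0.99 = 1/99.
Bayes factor of the evidence already in hand = 2.
Odds after that evidence = (1/99) × 2 = 2/99.
Target odds = 0.99/0.01 = 99.
Need 1.6ⁿ ≥ 99 ÷ (2/99) = 4900.5.
1.6¹⁸ ≈4722.37 falls short of 4900.5 but 1.6¹⁹ ≈7555.79 reaches it, so n = 19.

19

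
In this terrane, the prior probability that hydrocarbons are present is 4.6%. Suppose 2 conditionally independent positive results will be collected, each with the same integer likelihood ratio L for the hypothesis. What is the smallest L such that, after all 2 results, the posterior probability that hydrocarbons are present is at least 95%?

Prior odds = 0.046/0.954 = 23/477.
Target odds = 0.95/0.05 = 19.
Need L² ≥ 19 ÷ (23/477) = 9063/23.
19² = 361 < 9063/23 ≤ 400 = 20², so L = 20.

20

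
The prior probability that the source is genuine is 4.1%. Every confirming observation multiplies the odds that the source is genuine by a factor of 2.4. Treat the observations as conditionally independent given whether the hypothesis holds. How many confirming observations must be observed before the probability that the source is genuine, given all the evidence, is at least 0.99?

9

Prior odds = 0.041/0.959 = 41/959.
Likelihood ratio per confirming observation = 2.4.
Target odds: 0.99 ÷ 0.01 = 99.
Require 2.4ⁿ ≥ 99 ÷ (41/959) = 94941/41.
2.4⁸ = 429981696/390625 falls short of 94941/41 but 2.4⁹ ≈2641.81 reaches it, so n = 9.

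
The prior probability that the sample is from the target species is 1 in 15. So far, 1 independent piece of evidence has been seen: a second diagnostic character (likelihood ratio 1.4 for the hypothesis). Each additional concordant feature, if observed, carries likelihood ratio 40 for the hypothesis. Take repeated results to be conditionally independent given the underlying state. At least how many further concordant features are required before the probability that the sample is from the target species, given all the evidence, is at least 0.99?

Prior odds = (1/15)/(14/15) = 1/14.
Bayes factor of the evidence already in hand = 1.4.
Odds after that evidence = (1/14) × 1.4 = 0.1.
Target odds = 0.99/0.01 = 99.
Need 40ⁿ ≥ 99 ÷ 0.1 = 990.
40¹ = 40 falls short of 990 but 40² = 1600 reaches it, so n = 2.

2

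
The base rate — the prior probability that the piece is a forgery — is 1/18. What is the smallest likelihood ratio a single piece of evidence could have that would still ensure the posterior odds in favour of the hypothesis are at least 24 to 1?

Prior odds = (1/18)/(17/18) = 1/17.
Target odds = 24.
Required Bayes factor = 24 ÷ (1/17) = 408.

408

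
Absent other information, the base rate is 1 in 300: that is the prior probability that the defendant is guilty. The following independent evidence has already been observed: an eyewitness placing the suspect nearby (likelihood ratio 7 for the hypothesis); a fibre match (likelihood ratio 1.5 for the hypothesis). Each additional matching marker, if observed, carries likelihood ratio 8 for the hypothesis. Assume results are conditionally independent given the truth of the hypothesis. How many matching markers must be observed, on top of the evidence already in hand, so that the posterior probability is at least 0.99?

4

Prior odds = (1/300)/(299/300) = 1/299.
Combined Bayes factor of the evidence already in hand = 7 × 1.5 = 10.5.
Odds after that evidence = (1/299) × 10.5 = 21/598.
Target odds = 0.99/0.01 = 99.
Need 8ⁿ ≥ 99 ÷ (21/598) = 19734/7.
8³ = 512 falls short of 19734/7 but 8⁴ = 4096 reaches it, so n = 4.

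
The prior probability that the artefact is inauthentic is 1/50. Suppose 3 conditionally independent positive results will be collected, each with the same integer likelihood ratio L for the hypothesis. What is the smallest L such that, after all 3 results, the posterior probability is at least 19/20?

Prior odds = 0.02/0.98 = 1/49.
Target odds = 0.95/0.05 = 19.
Need L³ ≥ 19 ÷ (1/49) = 931.
9³ = 729 < 931 ≤ 1000 = 10³, so L = 10.

10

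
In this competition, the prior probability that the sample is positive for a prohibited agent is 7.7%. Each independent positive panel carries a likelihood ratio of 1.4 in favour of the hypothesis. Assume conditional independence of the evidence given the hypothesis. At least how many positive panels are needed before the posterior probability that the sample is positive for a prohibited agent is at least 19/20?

17

Prior odds: 0.077 ÷ 0.923 = 77/923.
Likelihood ratio per positive panel = 1.4.
Target odds: 0.95 ÷ 0.05 = 19.
Require 1.4ⁿ ≥ 19 ÷ (77/923) = 17537/77.
1.4¹⁶ ≈217.795 falls short of 17537/77 but 1.4¹⁷ ≈304.913 reaches it, so n = 17.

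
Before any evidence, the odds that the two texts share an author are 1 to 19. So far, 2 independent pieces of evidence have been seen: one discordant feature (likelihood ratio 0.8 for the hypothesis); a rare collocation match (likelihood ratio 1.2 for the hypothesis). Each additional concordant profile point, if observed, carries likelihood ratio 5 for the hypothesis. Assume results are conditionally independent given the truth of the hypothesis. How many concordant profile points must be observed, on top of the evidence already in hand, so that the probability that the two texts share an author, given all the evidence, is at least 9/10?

4

Prior odds = 1/19.
Combined Bayes factor of the evidence already in hand = 0.8 × 1.2 = 0.96.
Odds after that evidence = (1/19) × 0.96 = 24/475.
Target odds = 0.9/0.1 = 9.
Need 5ⁿ ≥ 9 ÷ (24/475) = 178.125.
5³ = 125 falls short of 178.125 but 5⁴ = 625 reaches it, so n = 4.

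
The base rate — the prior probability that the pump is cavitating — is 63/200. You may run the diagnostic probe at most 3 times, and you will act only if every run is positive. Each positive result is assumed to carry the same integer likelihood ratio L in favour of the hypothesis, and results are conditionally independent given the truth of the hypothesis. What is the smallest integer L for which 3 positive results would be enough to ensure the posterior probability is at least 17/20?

Prior odds = 0.315/0.685 = 63/137.
Target odds = 0.85/0.15 = 17/3.
Need L³ ≥ 17/3 ÷ (63/137) = 2329/189.
2³ = 8 < 2329/189 ≤ 27 = 3³, so L = 3.

3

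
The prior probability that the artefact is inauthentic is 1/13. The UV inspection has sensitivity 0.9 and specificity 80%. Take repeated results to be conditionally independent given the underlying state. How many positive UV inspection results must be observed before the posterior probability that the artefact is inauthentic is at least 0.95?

Prior odds: (1/13) ÷ (12/13) = 1/12.
False-positive rate = 1 − 0.8 = 0.2; likelihood ratio of a positive = 0.9/0.2 = 4.5.
Target posterior odds = 0.95/0.05 = 19.
Need (1/12) × 4.5ⁿ ≥ 19, i.e. 4.5ⁿ ≥ 228.
4.5³ = 91.125 falls short of 228 but 4.5⁴ = 410.0625 reaches it, so n = 4.

4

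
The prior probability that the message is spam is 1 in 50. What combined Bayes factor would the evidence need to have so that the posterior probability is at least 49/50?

Prior odds = 0.02/0.98 = 1/49.
Target odds = 0.98/0.02 = 49.
Required Bayes factor = 49 ÷ (1/49) = 2401.

2401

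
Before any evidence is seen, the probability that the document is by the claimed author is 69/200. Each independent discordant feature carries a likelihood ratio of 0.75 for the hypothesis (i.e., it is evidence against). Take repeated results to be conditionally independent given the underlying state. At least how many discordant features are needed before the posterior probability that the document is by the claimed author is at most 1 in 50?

12

Prior odds = 0.345/0.655 = 69/131.
Likelihood ratio per discordant feature = 0.75.
Target odds: 0.02 ÷ 0.98 = 1/49.
Require 0.75ⁿ ≤ 1/49 ÷ (69/131) = 131/3381.
0.75¹¹ = 177147/4194304 is still above 131/3381 but 0.75¹² = 531441/16777216 is at or below it, so n = 12.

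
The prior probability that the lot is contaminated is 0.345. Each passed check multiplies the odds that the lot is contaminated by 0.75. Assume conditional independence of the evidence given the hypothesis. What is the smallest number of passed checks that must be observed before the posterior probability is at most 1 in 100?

14

Prior odds = 0.345/0.655 = 69/131.
Likelihood ratio per passed check = 0.75.
Target odds: 0.01 ÷ 0.99 = 1/99.
Require 0.75ⁿ ≤ 1/99 ÷ (69/131) = 131/6831.
0.75¹³ = 1594323/67108864 is still above 131/6831 but 0.75¹⁴ = 4782969/268435456 is at or below it, so n = 14.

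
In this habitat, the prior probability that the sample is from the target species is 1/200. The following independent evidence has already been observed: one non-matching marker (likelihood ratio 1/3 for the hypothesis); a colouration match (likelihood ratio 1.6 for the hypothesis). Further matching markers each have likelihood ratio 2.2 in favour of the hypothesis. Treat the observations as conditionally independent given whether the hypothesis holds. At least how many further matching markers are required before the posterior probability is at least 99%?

Prior odds = 0.005/0.995 = 1/199.
Combined Bayes factor of the evidence already in hand = (1/3) × 1.6 = 8/15.
Odds after that evidence = (1/199) × 8/15 = 8/2985.
Target odds = 0.99/0.01 = 99.
Need 2.2ⁿ ≥ 99 ÷ (8/2985) = 36939.375.
2.2¹³ ≈28281 falls short of 36939.375 but 2.2¹⁴ ≈62218.2 reaches it, so n = 14.

14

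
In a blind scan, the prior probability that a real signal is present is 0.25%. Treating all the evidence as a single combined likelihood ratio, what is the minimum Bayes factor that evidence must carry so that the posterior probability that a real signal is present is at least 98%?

19551

Prior odds = 0.0025/0.9975 = 1/399.
Target odds = 0.98/0.02 = 49.
Required Bayes factor = 49 ÷ (1/399) = 19551.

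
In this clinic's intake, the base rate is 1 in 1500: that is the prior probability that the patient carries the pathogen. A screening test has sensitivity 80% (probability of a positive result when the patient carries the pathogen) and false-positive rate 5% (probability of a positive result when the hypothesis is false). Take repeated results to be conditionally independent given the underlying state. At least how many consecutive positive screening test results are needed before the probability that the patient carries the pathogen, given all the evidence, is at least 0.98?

5

Prior odds = (1/1500)/(1499/1500) = 1/1499.
Likelihood ratio of a positive result = 0.8/0.05 = 16.
Target odds: 0.98 ÷ 0.02 = 49.
Need (1/1499) × 16ⁿ ≥ 49, i.e. 16ⁿ ≥ 73451.
16⁴ = 65536 falls short of 73451 but 16⁵ = 1048576 reaches it, so n = 5.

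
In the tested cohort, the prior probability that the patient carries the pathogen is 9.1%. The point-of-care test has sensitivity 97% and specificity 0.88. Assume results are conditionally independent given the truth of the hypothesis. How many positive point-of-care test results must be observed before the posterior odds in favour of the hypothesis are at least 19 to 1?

Prior odds = 0.091/0.909 = 91/909.
False-positive rate = 1 − 0.88 = 0.12; likelihood ratio of a positive = 0.97/0.12 = 97/12.
Target odds = 19.
Require (97/12)ⁿ ≥ 19 ÷ (91/909) = 17271/91.
(97/12)² = 9409/144 falls short of 17271/91 but (97/12)³ = 912673/1728 reaches it, so n = 3.

3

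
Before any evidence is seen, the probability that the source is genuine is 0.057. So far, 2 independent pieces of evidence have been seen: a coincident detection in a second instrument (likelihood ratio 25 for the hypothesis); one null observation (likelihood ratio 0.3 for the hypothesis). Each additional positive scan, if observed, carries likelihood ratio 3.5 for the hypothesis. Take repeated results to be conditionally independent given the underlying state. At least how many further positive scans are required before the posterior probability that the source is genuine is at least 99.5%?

5

Prior odds = 0.057/0.943 = 57/943.
Combined Bayes factor of the evidence already in hand = 25 × 0.3 = 7.5.
Odds after that evidence = (57/943) × 7.5 = 855/1886.
Target odds = 0.995/0.005 = 199.
Need 3.5ⁿ ≥ 199 ÷ (855/1886) = 375314/855.
3.5⁴ = 150.0625 falls short of 375314/855 but 3.5⁵ = 525.21875 reaches it, so n = 5.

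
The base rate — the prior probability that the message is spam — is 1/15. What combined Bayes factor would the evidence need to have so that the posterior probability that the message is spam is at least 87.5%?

98

Prior odds = (1/15)/(14/15) = 1/14.
Target odds = 0.875/0.125 = 7.
Required Bayes factor = 7 ÷ (1/14) = 98.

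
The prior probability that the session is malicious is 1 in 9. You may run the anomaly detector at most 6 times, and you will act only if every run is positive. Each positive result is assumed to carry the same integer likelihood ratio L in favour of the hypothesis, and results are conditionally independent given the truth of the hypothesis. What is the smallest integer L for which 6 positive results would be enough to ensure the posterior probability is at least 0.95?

Prior odds = (1/9)/(8/9) = 0.125.
Target odds = 0.95/0.05 = 19.
Need L⁶ ≥ 19 ÷ 0.125 = 152.
2⁶ = 64 < 152 ≤ 729 = 3⁶, so L = 3.

3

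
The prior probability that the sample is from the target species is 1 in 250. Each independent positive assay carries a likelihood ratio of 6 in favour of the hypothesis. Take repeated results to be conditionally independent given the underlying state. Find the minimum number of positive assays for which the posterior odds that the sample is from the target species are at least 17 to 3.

5

Prior odds: 0.004 ÷ 0.996 = 1/249.
Likelihood ratio per positive assay = 6.
Target odds = 17/3.
Need (1/249) × 6ⁿ ≥ 17/3, i.e. 6ⁿ ≥ 1411.
6⁴ = 1296 falls short of 1411 but 6⁵ = 7776 reaches it, so n = 5.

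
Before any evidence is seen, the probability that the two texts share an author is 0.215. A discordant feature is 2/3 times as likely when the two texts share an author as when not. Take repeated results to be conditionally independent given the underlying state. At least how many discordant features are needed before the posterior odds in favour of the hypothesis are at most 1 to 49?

Prior odds = 0.215/0.785 = 43/157.
Likelihood ratio per discordant feature = 2/3.
Target odds = 1/49.
Need (43/157) × (2/3)ⁿ ≤ 1/49, i.e. (2/3)ⁿ ≤ 157/2107.
(2/3)⁶ = 64/729 is still above 157/2107 but (2/3)⁷ = 128/2187 is at or below it, so n = 7.

7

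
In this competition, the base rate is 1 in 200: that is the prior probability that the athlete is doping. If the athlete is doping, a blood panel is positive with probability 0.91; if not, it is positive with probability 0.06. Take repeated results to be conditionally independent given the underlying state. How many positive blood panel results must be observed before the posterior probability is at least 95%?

Prior odds = 0.005/0.995 = 1/199.
Likelihood ratio of a positive = 0.91/0.06 = 91/6.
Target posterior odds = 0.95/0.05 = 19.
Need (1/199) × (91/6)ⁿ ≥ 19, i.e. (91/6)ⁿ ≥ 3781.
(91/6)³ = 753571/216 falls short of 3781 but (91/6)⁴ = 68574961/1296 reaches it, so n = 4.

4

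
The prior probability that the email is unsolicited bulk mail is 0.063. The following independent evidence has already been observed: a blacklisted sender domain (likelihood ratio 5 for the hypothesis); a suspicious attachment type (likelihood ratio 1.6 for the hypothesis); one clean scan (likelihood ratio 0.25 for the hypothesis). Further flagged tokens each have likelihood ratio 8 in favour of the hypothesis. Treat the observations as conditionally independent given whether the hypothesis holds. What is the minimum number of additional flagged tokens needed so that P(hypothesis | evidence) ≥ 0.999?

5

Prior odds = 0.063/0.937 = 63/937.
Combined Bayes factor of the evidence already in hand = 5 × 1.6 × 0.25 = 2.
Odds after that evidence = (63/937) × 2 = 126/937.
Target odds = 0.999/0.001 = 999.
Need 8ⁿ ≥ 999 ÷ (126/937) = 104007/14.
8⁴ = 4096 falls short of 104007/14 but 8⁵ = 32768 reaches it, so n = 5.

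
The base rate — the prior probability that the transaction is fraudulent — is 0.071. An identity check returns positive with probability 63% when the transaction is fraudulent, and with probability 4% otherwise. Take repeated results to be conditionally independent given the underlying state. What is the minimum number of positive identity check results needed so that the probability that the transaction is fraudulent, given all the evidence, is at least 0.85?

Prior odds = 0.071/0.929 = 71/929.
Likelihood ratio of a positive result = 0.63/0.04 = 15.75.
Target odds: 0.85 ÷ 0.15 = 17/3.
Need (71/929) × 15.75ⁿ ≥ 17/3, i.e. 15.75ⁿ ≥ 15793/213.
15.75¹ = 15.75 falls short of 15793/213 but 15.75² = 248.0625 reaches it, so n = 2.

2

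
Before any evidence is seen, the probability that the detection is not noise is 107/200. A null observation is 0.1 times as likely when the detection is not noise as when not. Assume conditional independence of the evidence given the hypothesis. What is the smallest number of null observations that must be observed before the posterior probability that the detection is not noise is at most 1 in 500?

Prior odds: 0.535 ÷ 0.465 = 107/93.
Likelihood ratio per null observation = 0.1.
Target odds: 0.002 ÷ 0.998 = 1/499.
Require 0.1ⁿ ≤ 1/499 ÷ (107/93) = 93/53393.
0.1² = 0.01 is still above 93/53393 but 0.1³ = 0.001 is at or below it, so n = 3.

3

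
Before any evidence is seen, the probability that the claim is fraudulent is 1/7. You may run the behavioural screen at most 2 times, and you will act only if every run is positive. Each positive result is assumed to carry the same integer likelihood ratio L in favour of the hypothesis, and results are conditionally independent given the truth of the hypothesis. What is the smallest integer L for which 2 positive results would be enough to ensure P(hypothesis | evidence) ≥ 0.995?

Prior odds = (1/7)/(6/7) = 1/6.
Target odds = 0.995/0.005 = 199.
Need L² ≥ 199 ÷ (1/6) = 1194.
34² = 1156 < 1194 ≤ 1225 = 35², so L = 35.

35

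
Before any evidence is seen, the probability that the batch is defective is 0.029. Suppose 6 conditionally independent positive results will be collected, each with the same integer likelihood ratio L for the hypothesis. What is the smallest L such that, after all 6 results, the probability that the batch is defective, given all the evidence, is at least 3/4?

Prior odds = 0.029/0.971 = 29/971.
Target odds = 0.75/0.25 = 3.
Need L⁶ ≥ 3 ÷ (29/971) = 2913/29.
2⁶ = 64 < 2913/29 ≤ 729 = 3⁶, so L = 3.

3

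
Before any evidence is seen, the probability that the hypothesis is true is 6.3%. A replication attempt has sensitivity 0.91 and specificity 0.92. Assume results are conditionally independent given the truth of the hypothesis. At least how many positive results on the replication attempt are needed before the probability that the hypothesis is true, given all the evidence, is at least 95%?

3

Prior odds = 0.063/0.937 = 63/937.
False-positive rate = 1 − 0.92 = 0.08; likelihood ratio of a positive = 0.91/0.08 = 11.375.
Target posterior odds = 0.95/0.05 = 19.
Require 11.375ⁿ ≥ 19 ÷ (63/937) = 17803/63.
11.375² = 129.390625 falls short of 17803/63 but 11.375³ = 753571/512 reaches it, so n = 3.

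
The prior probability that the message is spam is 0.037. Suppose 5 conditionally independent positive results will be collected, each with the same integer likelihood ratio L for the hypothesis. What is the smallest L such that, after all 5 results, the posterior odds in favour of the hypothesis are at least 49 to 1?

5

Prior odds = 0.037/0.963 = 37/963.
Target odds = 49.
Need L⁵ ≥ 49 ÷ (37/963) = 47187/37.
4⁵ = 1024 < 47187/37 ≤ 3125 = 5⁵, so L = 5.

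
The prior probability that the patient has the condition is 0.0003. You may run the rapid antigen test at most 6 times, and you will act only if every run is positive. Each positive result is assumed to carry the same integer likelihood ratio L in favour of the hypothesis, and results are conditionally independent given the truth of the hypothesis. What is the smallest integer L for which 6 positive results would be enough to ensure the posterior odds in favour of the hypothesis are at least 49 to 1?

8

Prior odds = 0.0003/0.9997 = 3/9997.
Target odds = 49.
Need L⁶ ≥ 49 ÷ (3/9997) = 489853/3.
7⁶ = 117649 < 489853/3 ≤ 262144 = 8⁶, so L = 8.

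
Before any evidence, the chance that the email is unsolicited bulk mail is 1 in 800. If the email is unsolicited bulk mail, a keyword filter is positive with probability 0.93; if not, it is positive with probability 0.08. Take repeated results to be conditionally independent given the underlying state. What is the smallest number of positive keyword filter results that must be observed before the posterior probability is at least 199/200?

5

Prior odds: 0.00125 ÷ 0.99875 = 1/799.
Likelihood ratio of a positive = 0.93/0.08 = 11.625.
Target odds: 0.995 ÷ 0.005 = 199.
Need (1/799) × 11.625ⁿ ≥ 199, i.e. 11.625ⁿ ≥ 159001.
11.625⁴ = 74805201/4096 falls short of 159001 but 11.625⁵ ≈212307 reaches it, so n = 5.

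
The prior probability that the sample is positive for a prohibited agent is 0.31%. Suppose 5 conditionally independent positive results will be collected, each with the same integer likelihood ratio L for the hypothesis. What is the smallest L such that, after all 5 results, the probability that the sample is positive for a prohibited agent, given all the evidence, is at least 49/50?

7

Prior odds = 0.0031/0.9969 = 31/9969.
Target odds = 0.98/0.02 = 49.
Need L⁵ ≥ 49 ÷ (31/9969) = 488481/31.
6⁵ = 7776 < 488481/31 ≤ 16807 = 7⁵, so L = 7.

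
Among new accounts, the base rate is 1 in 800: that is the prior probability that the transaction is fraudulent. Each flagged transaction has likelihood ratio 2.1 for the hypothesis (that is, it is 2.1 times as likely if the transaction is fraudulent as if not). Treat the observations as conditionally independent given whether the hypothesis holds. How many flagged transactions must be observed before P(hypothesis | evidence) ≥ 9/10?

12

Prior odds: 0.00125 ÷ 0.99875 = 1/799.
Likelihood ratio per flagged transaction = 2.1.
Target posterior odds = 0.9/0.1 = 9.
Need (1/799) × 2.1ⁿ ≥ 9, i.e. 2.1ⁿ ≥ 7191.
2.1¹¹ ≈3502.78 falls short of 7191 but 2.1¹² ≈7355.83 reaches it, so n = 12.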